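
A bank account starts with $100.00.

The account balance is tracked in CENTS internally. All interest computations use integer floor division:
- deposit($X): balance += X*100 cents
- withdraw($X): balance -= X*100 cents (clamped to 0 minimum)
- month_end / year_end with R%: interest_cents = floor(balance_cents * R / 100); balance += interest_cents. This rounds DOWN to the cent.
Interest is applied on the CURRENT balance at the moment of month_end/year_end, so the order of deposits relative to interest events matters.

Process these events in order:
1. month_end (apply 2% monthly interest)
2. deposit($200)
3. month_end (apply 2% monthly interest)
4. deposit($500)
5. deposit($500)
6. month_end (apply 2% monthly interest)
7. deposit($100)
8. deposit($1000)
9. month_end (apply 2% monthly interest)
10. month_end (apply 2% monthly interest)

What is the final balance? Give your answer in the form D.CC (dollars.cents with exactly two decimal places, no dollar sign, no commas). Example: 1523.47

Answer: 2532.53

Derivation:
After 1 (month_end (apply 2% monthly interest)): balance=$102.00 total_interest=$2.00
After 2 (deposit($200)): balance=$302.00 total_interest=$2.00
After 3 (month_end (apply 2% monthly interest)): balance=$308.04 total_interest=$8.04
After 4 (deposit($500)): balance=$808.04 total_interest=$8.04
After 5 (deposit($500)): balance=$1308.04 total_interest=$8.04
After 6 (month_end (apply 2% monthly interest)): balance=$1334.20 total_interest=$34.20
After 7 (deposit($100)): balance=$1434.20 total_interest=$34.20
After 8 (deposit($1000)): balance=$2434.20 total_interest=$34.20
After 9 (month_end (apply 2% monthly interest)): balance=$2482.88 total_interest=$82.88
After 10 (month_end (apply 2% monthly interest)): balance=$2532.53 total_interest=$132.53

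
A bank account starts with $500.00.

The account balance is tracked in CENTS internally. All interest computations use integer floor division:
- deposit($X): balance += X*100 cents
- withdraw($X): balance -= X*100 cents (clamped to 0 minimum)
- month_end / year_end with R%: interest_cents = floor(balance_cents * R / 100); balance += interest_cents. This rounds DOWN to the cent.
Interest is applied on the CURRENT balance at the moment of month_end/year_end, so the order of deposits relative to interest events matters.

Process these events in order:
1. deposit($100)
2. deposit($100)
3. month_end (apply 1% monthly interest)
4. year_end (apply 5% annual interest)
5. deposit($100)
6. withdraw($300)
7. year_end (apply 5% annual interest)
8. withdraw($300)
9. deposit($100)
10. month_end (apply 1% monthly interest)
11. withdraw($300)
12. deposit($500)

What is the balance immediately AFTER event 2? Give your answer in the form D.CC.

Answer: 700.00

Derivation:
After 1 (deposit($100)): balance=$600.00 total_interest=$0.00
After 2 (deposit($100)): balance=$700.00 total_interest=$0.00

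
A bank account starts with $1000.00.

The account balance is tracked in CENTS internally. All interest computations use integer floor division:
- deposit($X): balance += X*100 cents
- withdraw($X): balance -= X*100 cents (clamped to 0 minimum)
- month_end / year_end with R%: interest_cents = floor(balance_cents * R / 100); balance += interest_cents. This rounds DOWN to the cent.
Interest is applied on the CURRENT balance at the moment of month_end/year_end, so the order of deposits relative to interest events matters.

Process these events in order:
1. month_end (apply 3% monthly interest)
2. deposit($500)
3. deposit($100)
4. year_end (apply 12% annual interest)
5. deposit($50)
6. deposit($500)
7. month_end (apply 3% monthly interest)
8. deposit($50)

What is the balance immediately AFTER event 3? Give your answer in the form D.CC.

Answer: 1630.00

Derivation:
After 1 (month_end (apply 3% monthly interest)): balance=$1030.00 total_interest=$30.00
After 2 (deposit($500)): balance=$1530.00 total_interest=$30.00
After 3 (deposit($100)): balance=$1630.00 total_interest=$30.00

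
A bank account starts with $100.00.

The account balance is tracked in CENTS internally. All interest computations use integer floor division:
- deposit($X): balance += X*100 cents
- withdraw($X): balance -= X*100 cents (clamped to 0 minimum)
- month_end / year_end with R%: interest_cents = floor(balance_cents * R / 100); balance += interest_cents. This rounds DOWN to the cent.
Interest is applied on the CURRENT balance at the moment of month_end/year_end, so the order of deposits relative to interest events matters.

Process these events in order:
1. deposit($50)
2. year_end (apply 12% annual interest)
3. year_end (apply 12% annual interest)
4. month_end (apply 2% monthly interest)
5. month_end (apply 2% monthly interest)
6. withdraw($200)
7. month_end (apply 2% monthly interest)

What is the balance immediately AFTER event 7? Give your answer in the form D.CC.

Answer: 0.00

Derivation:
After 1 (deposit($50)): balance=$150.00 total_interest=$0.00
After 2 (year_end (apply 12% annual interest)): balance=$168.00 total_interest=$18.00
After 3 (year_end (apply 12% annual interest)): balance=$188.16 total_interest=$38.16
After 4 (month_end (apply 2% monthly interest)): balance=$191.92 total_interest=$41.92
After 5 (month_end (apply 2% monthly interest)): balance=$195.75 total_interest=$45.75
After 6 (withdraw($200)): balance=$0.00 total_interest=$45.75
After 7 (month_end (apply 2% monthly interest)): balance=$0.00 total_interest=$45.75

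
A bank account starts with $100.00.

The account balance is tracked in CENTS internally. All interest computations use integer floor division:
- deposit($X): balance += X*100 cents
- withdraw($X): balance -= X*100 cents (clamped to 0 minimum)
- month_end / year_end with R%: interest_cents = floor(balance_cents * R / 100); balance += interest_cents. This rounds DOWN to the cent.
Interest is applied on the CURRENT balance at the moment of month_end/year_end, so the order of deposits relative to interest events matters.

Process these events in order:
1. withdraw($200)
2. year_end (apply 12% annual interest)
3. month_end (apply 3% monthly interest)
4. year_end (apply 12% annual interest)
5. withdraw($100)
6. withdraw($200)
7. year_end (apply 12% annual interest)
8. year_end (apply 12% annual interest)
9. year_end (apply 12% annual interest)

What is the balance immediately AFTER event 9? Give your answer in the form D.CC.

After 1 (withdraw($200)): balance=$0.00 total_interest=$0.00
After 2 (year_end (apply 12% annual interest)): balance=$0.00 total_interest=$0.00
After 3 (month_end (apply 3% monthly interest)): balance=$0.00 total_interest=$0.00
After 4 (year_end (apply 12% annual interest)): balance=$0.00 total_interest=$0.00
After 5 (withdraw($100)): balance=$0.00 total_interest=$0.00
After 6 (withdraw($200)): balance=$0.00 total_interest=$0.00
After 7 (year_end (apply 12% annual interest)): balance=$0.00 total_interest=$0.00
After 8 (year_end (apply 12% annual interest)): balance=$0.00 total_interest=$0.00
After 9 (year_end (apply 12% annual interest)): balance=$0.00 total_interest=$0.00

Answer: 0.00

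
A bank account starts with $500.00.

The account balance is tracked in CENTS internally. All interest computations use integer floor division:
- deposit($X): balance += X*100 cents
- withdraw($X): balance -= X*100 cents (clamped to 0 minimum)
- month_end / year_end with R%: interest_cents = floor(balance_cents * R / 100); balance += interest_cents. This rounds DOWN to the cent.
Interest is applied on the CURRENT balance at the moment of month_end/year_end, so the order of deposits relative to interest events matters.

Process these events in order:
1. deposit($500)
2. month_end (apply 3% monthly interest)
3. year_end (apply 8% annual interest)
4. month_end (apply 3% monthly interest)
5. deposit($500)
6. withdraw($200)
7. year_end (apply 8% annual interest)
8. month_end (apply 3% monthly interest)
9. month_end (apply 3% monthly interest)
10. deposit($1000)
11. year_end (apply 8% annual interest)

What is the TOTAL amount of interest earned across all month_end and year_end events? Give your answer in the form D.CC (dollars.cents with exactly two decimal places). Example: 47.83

After 1 (deposit($500)): balance=$1000.00 total_interest=$0.00
After 2 (month_end (apply 3% monthly interest)): balance=$1030.00 total_interest=$30.00
After 3 (year_end (apply 8% annual interest)): balance=$1112.40 total_interest=$112.40
After 4 (month_end (apply 3% monthly interest)): balance=$1145.77 total_interest=$145.77
After 5 (deposit($500)): balance=$1645.77 total_interest=$145.77
After 6 (withdraw($200)): balance=$1445.77 total_interest=$145.77
After 7 (year_end (apply 8% annual interest)): balance=$1561.43 total_interest=$261.43
After 8 (month_end (apply 3% monthly interest)): balance=$1608.27 total_interest=$308.27
After 9 (month_end (apply 3% monthly interest)): balance=$1656.51 total_interest=$356.51
After 10 (deposit($1000)): balance=$2656.51 total_interest=$356.51
After 11 (year_end (apply 8% annual interest)): balance=$2869.03 total_interest=$569.03

Answer: 569.03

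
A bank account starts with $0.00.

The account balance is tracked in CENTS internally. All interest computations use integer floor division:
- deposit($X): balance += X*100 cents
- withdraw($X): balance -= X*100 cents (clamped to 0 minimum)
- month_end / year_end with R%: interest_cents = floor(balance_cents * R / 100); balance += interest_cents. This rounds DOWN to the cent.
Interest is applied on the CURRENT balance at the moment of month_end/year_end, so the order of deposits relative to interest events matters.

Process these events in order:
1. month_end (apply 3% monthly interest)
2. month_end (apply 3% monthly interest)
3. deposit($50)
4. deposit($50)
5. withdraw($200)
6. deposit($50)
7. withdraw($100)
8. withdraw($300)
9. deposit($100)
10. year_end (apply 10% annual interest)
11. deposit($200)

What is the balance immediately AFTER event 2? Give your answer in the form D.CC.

Answer: 0.00

Derivation:
After 1 (month_end (apply 3% monthly interest)): balance=$0.00 total_interest=$0.00
After 2 (month_end (apply 3% monthly interest)): balance=$0.00 total_interest=$0.00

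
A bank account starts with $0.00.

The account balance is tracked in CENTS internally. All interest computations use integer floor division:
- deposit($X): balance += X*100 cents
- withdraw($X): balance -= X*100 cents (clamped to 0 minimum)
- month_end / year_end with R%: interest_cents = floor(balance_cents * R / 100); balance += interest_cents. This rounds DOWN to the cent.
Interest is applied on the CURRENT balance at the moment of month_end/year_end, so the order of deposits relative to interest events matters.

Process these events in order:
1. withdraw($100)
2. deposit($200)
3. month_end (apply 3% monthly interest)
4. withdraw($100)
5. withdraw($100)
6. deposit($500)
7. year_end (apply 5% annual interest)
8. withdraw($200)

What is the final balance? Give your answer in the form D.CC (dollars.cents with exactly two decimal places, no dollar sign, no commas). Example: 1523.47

Answer: 331.30

Derivation:
After 1 (withdraw($100)): balance=$0.00 total_interest=$0.00
After 2 (deposit($200)): balance=$200.00 total_interest=$0.00
After 3 (month_end (apply 3% monthly interest)): balance=$206.00 total_interest=$6.00
After 4 (withdraw($100)): balance=$106.00 total_interest=$6.00
After 5 (withdraw($100)): balance=$6.00 total_interest=$6.00
After 6 (deposit($500)): balance=$506.00 total_interest=$6.00
After 7 (year_end (apply 5% annual interest)): balance=$531.30 total_interest=$31.30
After 8 (withdraw($200)): balance=$331.30 total_interest=$31.30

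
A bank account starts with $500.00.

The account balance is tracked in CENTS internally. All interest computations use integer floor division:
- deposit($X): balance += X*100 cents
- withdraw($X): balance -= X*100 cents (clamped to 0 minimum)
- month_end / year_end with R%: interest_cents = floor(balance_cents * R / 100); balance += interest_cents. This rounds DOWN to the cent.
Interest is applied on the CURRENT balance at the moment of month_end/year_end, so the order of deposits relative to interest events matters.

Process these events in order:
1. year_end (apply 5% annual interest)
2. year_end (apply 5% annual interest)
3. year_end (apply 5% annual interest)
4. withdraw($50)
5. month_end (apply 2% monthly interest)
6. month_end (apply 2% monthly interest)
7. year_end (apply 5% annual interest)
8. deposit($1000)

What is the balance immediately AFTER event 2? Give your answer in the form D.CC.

Answer: 551.25

Derivation:
After 1 (year_end (apply 5% annual interest)): balance=$525.00 total_interest=$25.00
After 2 (year_end (apply 5% annual interest)): balance=$551.25 total_interest=$51.25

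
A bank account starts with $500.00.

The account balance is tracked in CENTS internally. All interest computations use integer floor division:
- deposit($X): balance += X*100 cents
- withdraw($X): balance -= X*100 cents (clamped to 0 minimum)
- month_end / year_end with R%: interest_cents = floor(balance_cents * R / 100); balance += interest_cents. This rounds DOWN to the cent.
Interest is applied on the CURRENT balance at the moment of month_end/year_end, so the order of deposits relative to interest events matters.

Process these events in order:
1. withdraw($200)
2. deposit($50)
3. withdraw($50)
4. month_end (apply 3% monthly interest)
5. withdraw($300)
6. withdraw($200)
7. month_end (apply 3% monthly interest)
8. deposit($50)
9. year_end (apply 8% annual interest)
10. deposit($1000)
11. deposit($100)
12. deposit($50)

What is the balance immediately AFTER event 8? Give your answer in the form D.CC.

After 1 (withdraw($200)): balance=$300.00 total_interest=$0.00
After 2 (deposit($50)): balance=$350.00 total_interest=$0.00
After 3 (withdraw($50)): balance=$300.00 total_interest=$0.00
After 4 (month_end (apply 3% monthly interest)): balance=$309.00 total_interest=$9.00
After 5 (withdraw($300)): balance=$9.00 total_interest=$9.00
After 6 (withdraw($200)): balance=$0.00 total_interest=$9.00
After 7 (month_end (apply 3% monthly interest)): balance=$0.00 total_interest=$9.00
After 8 (deposit($50)): balance=$50.00 total_interest=$9.00

Answer: 50.00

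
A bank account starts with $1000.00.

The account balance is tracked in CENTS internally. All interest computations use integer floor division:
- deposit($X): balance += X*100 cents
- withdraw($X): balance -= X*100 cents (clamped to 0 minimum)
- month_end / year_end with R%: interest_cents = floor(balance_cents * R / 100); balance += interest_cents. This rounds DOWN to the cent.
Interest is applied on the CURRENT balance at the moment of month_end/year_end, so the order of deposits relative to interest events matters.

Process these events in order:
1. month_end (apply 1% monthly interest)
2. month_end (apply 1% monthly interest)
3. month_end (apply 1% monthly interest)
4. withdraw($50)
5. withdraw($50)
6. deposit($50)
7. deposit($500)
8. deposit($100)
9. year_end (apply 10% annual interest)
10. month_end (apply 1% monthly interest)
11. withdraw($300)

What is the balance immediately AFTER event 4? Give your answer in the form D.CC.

After 1 (month_end (apply 1% monthly interest)): balance=$1010.00 total_interest=$10.00
After 2 (month_end (apply 1% monthly interest)): balance=$1020.10 total_interest=$20.10
After 3 (month_end (apply 1% monthly interest)): balance=$1030.30 total_interest=$30.30
After 4 (withdraw($50)): balance=$980.30 total_interest=$30.30

Answer: 980.30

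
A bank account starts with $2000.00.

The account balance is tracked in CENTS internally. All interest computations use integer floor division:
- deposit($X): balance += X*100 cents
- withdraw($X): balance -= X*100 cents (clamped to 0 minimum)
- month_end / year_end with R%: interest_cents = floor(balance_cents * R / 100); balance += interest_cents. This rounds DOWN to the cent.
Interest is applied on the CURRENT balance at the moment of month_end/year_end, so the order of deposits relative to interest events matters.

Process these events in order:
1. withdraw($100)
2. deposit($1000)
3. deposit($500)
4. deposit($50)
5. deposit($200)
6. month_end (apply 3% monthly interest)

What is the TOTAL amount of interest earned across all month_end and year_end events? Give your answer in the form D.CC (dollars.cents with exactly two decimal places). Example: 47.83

After 1 (withdraw($100)): balance=$1900.00 total_interest=$0.00
After 2 (deposit($1000)): balance=$2900.00 total_interest=$0.00
After 3 (deposit($500)): balance=$3400.00 total_interest=$0.00
After 4 (deposit($50)): balance=$3450.00 total_interest=$0.00
After 5 (deposit($200)): balance=$3650.00 total_interest=$0.00
After 6 (month_end (apply 3% monthly interest)): balance=$3759.50 total_interest=$109.50

Answer: 109.50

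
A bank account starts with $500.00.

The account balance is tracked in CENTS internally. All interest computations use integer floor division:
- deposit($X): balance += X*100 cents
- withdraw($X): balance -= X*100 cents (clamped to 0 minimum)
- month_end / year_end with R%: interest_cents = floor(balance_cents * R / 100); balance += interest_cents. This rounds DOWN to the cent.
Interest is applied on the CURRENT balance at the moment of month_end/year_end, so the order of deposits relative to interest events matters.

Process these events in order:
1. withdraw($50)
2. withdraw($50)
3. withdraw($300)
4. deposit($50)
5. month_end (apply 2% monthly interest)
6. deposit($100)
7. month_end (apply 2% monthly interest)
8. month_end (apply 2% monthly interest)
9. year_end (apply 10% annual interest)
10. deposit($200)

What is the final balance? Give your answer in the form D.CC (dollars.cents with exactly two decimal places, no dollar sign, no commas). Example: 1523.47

After 1 (withdraw($50)): balance=$450.00 total_interest=$0.00
After 2 (withdraw($50)): balance=$400.00 total_interest=$0.00
After 3 (withdraw($300)): balance=$100.00 total_interest=$0.00
After 4 (deposit($50)): balance=$150.00 total_interest=$0.00
After 5 (month_end (apply 2% monthly interest)): balance=$153.00 total_interest=$3.00
After 6 (deposit($100)): balance=$253.00 total_interest=$3.00
After 7 (month_end (apply 2% monthly interest)): balance=$258.06 total_interest=$8.06
After 8 (month_end (apply 2% monthly interest)): balance=$263.22 total_interest=$13.22
After 9 (year_end (apply 10% annual interest)): balance=$289.54 total_interest=$39.54
After 10 (deposit($200)): balance=$489.54 total_interest=$39.54

Answer: 489.54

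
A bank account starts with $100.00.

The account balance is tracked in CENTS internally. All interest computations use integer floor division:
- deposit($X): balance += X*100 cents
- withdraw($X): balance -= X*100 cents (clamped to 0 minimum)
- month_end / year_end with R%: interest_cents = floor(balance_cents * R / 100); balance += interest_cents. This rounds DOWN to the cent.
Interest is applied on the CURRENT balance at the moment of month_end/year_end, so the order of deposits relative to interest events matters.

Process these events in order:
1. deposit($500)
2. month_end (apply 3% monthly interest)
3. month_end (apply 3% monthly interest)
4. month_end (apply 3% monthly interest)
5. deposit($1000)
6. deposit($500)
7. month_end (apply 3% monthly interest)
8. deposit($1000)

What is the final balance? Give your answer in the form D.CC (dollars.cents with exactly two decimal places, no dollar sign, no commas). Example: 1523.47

Answer: 3220.29

Derivation:
After 1 (deposit($500)): balance=$600.00 total_interest=$0.00
After 2 (month_end (apply 3% monthly interest)): balance=$618.00 total_interest=$18.00
After 3 (month_end (apply 3% monthly interest)): balance=$636.54 total_interest=$36.54
After 4 (month_end (apply 3% monthly interest)): balance=$655.63 total_interest=$55.63
After 5 (deposit($1000)): balance=$1655.63 total_interest=$55.63
After 6 (deposit($500)): balance=$2155.63 total_interest=$55.63
After 7 (month_end (apply 3% monthly interest)): balance=$2220.29 total_interest=$120.29
After 8 (deposit($1000)): balance=$3220.29 total_interest=$120.29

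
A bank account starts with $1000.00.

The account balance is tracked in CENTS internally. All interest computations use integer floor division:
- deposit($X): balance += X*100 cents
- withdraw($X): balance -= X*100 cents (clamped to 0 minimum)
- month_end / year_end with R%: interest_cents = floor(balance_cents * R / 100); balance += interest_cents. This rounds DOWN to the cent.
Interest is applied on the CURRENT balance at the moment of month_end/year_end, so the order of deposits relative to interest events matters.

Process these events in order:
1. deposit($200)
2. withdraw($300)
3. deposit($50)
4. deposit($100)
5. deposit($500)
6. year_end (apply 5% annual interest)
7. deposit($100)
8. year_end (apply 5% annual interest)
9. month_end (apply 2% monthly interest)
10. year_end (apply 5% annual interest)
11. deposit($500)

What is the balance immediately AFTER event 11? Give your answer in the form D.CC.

Answer: 2442.64

Derivation:
After 1 (deposit($200)): balance=$1200.00 total_interest=$0.00
After 2 (withdraw($300)): balance=$900.00 total_interest=$0.00
After 3 (deposit($50)): balance=$950.00 total_interest=$0.00
After 4 (deposit($100)): balance=$1050.00 total_interest=$0.00
After 5 (deposit($500)): balance=$1550.00 total_interest=$0.00
After 6 (year_end (apply 5% annual interest)): balance=$1627.50 total_interest=$77.50
After 7 (deposit($100)): balance=$1727.50 total_interest=$77.50
After 8 (year_end (apply 5% annual interest)): balance=$1813.87 total_interest=$163.87
After 9 (month_end (apply 2% monthly interest)): balance=$1850.14 total_interest=$200.14
After 10 (year_end (apply 5% annual interest)): balance=$1942.64 total_interest=$292.64
After 11 (deposit($500)): balance=$2442.64 total_interest=$292.64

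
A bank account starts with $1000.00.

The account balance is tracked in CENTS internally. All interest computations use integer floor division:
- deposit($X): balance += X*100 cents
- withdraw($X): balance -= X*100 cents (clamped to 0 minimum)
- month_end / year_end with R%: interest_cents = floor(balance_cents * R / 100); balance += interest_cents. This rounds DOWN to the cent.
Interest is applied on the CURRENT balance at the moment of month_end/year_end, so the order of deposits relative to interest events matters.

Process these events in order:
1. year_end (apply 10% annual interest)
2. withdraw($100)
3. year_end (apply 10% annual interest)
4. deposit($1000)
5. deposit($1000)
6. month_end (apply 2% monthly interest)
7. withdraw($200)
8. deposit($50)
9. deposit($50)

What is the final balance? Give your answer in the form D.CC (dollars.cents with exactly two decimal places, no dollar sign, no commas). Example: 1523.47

Answer: 3062.00

Derivation:
After 1 (year_end (apply 10% annual interest)): balance=$1100.00 total_interest=$100.00
After 2 (withdraw($100)): balance=$1000.00 total_interest=$100.00
After 3 (year_end (apply 10% annual interest)): balance=$1100.00 total_interest=$200.00
After 4 (deposit($1000)): balance=$2100.00 total_interest=$200.00
After 5 (deposit($1000)): balance=$3100.00 total_interest=$200.00
After 6 (month_end (apply 2% monthly interest)): balance=$3162.00 total_interest=$262.00
After 7 (withdraw($200)): balance=$2962.00 total_interest=$262.00
After 8 (deposit($50)): balance=$3012.00 total_interest=$262.00
After 9 (deposit($50)): balance=$3062.00 total_interest=$262.00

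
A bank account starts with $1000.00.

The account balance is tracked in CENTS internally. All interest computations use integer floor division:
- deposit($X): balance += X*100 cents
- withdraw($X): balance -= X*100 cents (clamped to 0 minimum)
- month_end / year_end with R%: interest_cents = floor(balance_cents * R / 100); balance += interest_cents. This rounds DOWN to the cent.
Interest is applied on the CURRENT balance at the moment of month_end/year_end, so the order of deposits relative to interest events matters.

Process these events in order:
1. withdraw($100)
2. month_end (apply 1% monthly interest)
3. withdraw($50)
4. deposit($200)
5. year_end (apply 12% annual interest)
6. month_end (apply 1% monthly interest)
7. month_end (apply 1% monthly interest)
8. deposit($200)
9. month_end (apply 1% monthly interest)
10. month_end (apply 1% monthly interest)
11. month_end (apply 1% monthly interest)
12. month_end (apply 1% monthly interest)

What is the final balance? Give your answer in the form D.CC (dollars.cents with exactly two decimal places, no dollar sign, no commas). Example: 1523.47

Answer: 1467.14

Derivation:
After 1 (withdraw($100)): balance=$900.00 total_interest=$0.00
After 2 (month_end (apply 1% monthly interest)): balance=$909.00 total_interest=$9.00
After 3 (withdraw($50)): balance=$859.00 total_interest=$9.00
After 4 (deposit($200)): balance=$1059.00 total_interest=$9.00
After 5 (year_end (apply 12% annual interest)): balance=$1186.08 total_interest=$136.08
After 6 (month_end (apply 1% monthly interest)): balance=$1197.94 total_interest=$147.94
After 7 (month_end (apply 1% monthly interest)): balance=$1209.91 total_interest=$159.91
After 8 (deposit($200)): balance=$1409.91 total_interest=$159.91
After 9 (month_end (apply 1% monthly interest)): balance=$1424.00 total_interest=$174.00
After 10 (month_end (apply 1% monthly interest)): balance=$1438.24 total_interest=$188.24
After 11 (month_end (apply 1% monthly interest)): balance=$1452.62 total_interest=$202.62
After 12 (month_end (apply 1% monthly interest)): balance=$1467.14 total_interest=$217.14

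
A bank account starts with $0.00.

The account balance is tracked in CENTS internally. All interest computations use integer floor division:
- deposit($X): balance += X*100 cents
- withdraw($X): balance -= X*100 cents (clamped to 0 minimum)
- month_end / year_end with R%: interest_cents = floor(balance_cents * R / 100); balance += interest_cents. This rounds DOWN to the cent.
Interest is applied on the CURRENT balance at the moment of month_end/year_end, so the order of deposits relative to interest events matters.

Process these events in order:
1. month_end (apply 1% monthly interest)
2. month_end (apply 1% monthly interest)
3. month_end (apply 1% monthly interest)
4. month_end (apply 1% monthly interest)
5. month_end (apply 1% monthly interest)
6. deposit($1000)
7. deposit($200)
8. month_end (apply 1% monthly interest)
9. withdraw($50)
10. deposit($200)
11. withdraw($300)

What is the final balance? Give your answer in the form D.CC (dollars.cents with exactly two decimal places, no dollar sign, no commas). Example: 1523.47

After 1 (month_end (apply 1% monthly interest)): balance=$0.00 total_interest=$0.00
After 2 (month_end (apply 1% monthly interest)): balance=$0.00 total_interest=$0.00
After 3 (month_end (apply 1% monthly interest)): balance=$0.00 total_interest=$0.00
After 4 (month_end (apply 1% monthly interest)): balance=$0.00 total_interest=$0.00
After 5 (month_end (apply 1% monthly interest)): balance=$0.00 total_interest=$0.00
After 6 (deposit($1000)): balance=$1000.00 total_interest=$0.00
After 7 (deposit($200)): balance=$1200.00 total_interest=$0.00
After 8 (month_end (apply 1% monthly interest)): balance=$1212.00 total_interest=$12.00
After 9 (withdraw($50)): balance=$1162.00 total_interest=$12.00
After 10 (deposit($200)): balance=$1362.00 total_interest=$12.00
After 11 (withdraw($300)): balance=$1062.00 total_interest=$12.00

Answer: 1062.00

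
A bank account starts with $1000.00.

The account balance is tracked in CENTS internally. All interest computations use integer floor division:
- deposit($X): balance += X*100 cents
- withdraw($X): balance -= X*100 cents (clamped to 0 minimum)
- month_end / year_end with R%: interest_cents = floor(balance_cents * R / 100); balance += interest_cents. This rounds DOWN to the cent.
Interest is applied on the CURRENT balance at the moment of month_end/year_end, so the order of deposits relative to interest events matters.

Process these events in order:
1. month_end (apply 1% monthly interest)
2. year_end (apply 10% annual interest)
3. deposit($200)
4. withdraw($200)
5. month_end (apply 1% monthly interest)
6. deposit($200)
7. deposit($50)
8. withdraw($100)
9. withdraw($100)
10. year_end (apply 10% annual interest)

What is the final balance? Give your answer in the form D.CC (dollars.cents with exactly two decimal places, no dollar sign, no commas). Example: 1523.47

After 1 (month_end (apply 1% monthly interest)): balance=$1010.00 total_interest=$10.00
After 2 (year_end (apply 10% annual interest)): balance=$1111.00 total_interest=$111.00
After 3 (deposit($200)): balance=$1311.00 total_interest=$111.00
After 4 (withdraw($200)): balance=$1111.00 total_interest=$111.00
After 5 (month_end (apply 1% monthly interest)): balance=$1122.11 total_interest=$122.11
After 6 (deposit($200)): balance=$1322.11 total_interest=$122.11
After 7 (deposit($50)): balance=$1372.11 total_interest=$122.11
After 8 (withdraw($100)): balance=$1272.11 total_interest=$122.11
After 9 (withdraw($100)): balance=$1172.11 total_interest=$122.11
After 10 (year_end (apply 10% annual interest)): balance=$1289.32 total_interest=$239.32

Answer: 1289.32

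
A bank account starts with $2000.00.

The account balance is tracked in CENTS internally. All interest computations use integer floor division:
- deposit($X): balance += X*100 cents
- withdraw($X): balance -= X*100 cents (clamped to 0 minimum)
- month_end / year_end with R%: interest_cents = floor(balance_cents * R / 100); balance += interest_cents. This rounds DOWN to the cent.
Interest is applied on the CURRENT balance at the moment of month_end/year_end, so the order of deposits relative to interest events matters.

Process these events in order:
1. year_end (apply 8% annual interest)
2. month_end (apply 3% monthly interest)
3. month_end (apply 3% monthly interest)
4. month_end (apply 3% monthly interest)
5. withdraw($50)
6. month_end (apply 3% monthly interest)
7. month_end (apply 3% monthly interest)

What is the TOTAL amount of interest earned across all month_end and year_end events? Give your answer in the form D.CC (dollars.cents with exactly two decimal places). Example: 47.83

Answer: 500.96

Derivation:
After 1 (year_end (apply 8% annual interest)): balance=$2160.00 total_interest=$160.00
After 2 (month_end (apply 3% monthly interest)): balance=$2224.80 total_interest=$224.80
After 3 (month_end (apply 3% monthly interest)): balance=$2291.54 total_interest=$291.54
After 4 (month_end (apply 3% monthly interest)): balance=$2360.28 total_interest=$360.28
After 5 (withdraw($50)): balance=$2310.28 total_interest=$360.28
After 6 (month_end (apply 3% monthly interest)): balance=$2379.58 total_interest=$429.58
After 7 (month_end (apply 3% monthly interest)): balance=$2450.96 total_interest=$500.96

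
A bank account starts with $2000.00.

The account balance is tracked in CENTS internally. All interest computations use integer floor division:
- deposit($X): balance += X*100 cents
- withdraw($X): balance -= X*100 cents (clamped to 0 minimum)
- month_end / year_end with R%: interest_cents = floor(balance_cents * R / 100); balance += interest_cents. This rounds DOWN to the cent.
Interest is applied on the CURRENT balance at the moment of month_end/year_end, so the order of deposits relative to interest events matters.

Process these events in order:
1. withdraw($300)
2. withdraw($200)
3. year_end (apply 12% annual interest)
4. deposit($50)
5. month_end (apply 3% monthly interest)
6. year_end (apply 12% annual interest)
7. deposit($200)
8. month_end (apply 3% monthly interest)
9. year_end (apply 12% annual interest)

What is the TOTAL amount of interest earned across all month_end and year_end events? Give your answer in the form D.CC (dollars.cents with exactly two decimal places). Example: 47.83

Answer: 782.98

Derivation:
After 1 (withdraw($300)): balance=$1700.00 total_interest=$0.00
After 2 (withdraw($200)): balance=$1500.00 total_interest=$0.00
After 3 (year_end (apply 12% annual interest)): balance=$1680.00 total_interest=$180.00
After 4 (deposit($50)): balance=$1730.00 total_interest=$180.00
After 5 (month_end (apply 3% monthly interest)): balance=$1781.90 total_interest=$231.90
After 6 (year_end (apply 12% annual interest)): balance=$1995.72 total_interest=$445.72
After 7 (deposit($200)): balance=$2195.72 total_interest=$445.72
After 8 (month_end (apply 3% monthly interest)): balance=$2261.59 total_interest=$511.59
After 9 (year_end (apply 12% annual interest)): balance=$2532.98 total_interest=$782.98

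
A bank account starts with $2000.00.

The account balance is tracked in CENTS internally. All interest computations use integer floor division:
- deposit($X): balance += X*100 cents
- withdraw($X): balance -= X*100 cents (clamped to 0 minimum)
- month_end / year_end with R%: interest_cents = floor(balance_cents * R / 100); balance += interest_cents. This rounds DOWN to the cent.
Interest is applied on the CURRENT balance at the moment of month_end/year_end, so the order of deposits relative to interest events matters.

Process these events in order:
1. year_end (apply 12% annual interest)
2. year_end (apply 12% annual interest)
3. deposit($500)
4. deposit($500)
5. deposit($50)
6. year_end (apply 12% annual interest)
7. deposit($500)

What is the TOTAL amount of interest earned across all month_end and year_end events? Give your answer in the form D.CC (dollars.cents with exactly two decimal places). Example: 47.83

Answer: 935.85

Derivation:
After 1 (year_end (apply 12% annual interest)): balance=$2240.00 total_interest=$240.00
After 2 (year_end (apply 12% annual interest)): balance=$2508.80 total_interest=$508.80
After 3 (deposit($500)): balance=$3008.80 total_interest=$508.80
After 4 (deposit($500)): balance=$3508.80 total_interest=$508.80
After 5 (deposit($50)): balance=$3558.80 total_interest=$508.80
After 6 (year_end (apply 12% annual interest)): balance=$3985.85 total_interest=$935.85
After 7 (deposit($500)): balance=$4485.85 total_interest=$935.85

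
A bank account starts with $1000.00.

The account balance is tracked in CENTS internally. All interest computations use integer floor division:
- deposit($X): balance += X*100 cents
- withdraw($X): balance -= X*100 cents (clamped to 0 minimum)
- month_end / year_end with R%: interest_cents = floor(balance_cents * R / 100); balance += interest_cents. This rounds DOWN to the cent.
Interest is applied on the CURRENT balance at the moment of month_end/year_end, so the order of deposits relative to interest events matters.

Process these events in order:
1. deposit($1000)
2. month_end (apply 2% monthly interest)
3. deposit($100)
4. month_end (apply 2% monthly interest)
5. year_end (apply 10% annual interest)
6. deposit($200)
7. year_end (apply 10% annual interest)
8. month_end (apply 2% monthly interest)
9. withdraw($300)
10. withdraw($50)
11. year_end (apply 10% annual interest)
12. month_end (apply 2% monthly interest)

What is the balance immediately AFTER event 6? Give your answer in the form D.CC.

After 1 (deposit($1000)): balance=$2000.00 total_interest=$0.00
After 2 (month_end (apply 2% monthly interest)): balance=$2040.00 total_interest=$40.00
After 3 (deposit($100)): balance=$2140.00 total_interest=$40.00
After 4 (month_end (apply 2% monthly interest)): balance=$2182.80 total_interest=$82.80
After 5 (year_end (apply 10% annual interest)): balance=$2401.08 total_interest=$301.08
After 6 (deposit($200)): balance=$2601.08 total_interest=$301.08

Answer: 2601.08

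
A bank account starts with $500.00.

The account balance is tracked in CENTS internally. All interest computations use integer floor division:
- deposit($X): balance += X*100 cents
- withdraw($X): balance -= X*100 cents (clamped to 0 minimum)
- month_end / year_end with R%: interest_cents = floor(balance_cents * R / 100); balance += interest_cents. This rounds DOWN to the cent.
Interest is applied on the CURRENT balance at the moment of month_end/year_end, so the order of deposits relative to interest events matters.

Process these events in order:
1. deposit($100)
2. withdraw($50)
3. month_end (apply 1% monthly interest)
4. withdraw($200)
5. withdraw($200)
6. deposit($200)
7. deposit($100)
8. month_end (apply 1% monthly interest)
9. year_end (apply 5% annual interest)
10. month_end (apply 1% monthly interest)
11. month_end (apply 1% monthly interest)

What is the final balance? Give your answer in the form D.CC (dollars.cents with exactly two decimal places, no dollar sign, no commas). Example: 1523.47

Answer: 492.75

Derivation:
After 1 (deposit($100)): balance=$600.00 total_interest=$0.00
After 2 (withdraw($50)): balance=$550.00 total_interest=$0.00
After 3 (month_end (apply 1% monthly interest)): balance=$555.50 total_interest=$5.50
After 4 (withdraw($200)): balance=$355.50 total_interest=$5.50
After 5 (withdraw($200)): balance=$155.50 total_interest=$5.50
After 6 (deposit($200)): balance=$355.50 total_interest=$5.50
After 7 (deposit($100)): balance=$455.50 total_interest=$5.50
After 8 (month_end (apply 1% monthly interest)): balance=$460.05 total_interest=$10.05
After 9 (year_end (apply 5% annual interest)): balance=$483.05 total_interest=$33.05
After 10 (month_end (apply 1% monthly interest)): balance=$487.88 total_interest=$37.88
After 11 (month_end (apply 1% monthly interest)): balance=$492.75 total_interest=$42.75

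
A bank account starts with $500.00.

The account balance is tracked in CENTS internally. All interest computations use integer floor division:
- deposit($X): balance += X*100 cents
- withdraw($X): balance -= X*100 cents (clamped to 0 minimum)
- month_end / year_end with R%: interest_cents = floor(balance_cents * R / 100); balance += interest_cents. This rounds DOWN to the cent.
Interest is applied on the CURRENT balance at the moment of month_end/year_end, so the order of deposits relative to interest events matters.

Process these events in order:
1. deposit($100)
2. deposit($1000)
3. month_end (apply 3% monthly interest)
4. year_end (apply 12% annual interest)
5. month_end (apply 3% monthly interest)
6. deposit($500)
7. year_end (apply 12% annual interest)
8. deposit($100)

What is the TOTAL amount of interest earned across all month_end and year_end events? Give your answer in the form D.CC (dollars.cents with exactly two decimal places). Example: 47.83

After 1 (deposit($100)): balance=$600.00 total_interest=$0.00
After 2 (deposit($1000)): balance=$1600.00 total_interest=$0.00
After 3 (month_end (apply 3% monthly interest)): balance=$1648.00 total_interest=$48.00
After 4 (year_end (apply 12% annual interest)): balance=$1845.76 total_interest=$245.76
After 5 (month_end (apply 3% monthly interest)): balance=$1901.13 total_interest=$301.13
After 6 (deposit($500)): balance=$2401.13 total_interest=$301.13
After 7 (year_end (apply 12% annual interest)): balance=$2689.26 total_interest=$589.26
After 8 (deposit($100)): balance=$2789.26 total_interest=$589.26

Answer: 589.26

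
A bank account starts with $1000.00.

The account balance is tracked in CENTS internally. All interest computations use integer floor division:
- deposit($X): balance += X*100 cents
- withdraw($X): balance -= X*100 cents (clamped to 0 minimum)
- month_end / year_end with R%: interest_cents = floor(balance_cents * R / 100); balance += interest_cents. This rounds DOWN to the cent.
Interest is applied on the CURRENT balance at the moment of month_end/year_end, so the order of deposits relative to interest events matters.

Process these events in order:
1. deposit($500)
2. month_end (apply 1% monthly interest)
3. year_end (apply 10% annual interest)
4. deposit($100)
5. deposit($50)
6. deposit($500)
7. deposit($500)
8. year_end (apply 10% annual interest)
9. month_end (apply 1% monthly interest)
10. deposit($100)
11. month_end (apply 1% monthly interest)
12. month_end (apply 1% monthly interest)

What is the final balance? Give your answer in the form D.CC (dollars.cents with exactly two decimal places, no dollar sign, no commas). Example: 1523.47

Answer: 3294.03

Derivation:
After 1 (deposit($500)): balance=$1500.00 total_interest=$0.00
After 2 (month_end (apply 1% monthly interest)): balance=$1515.00 total_interest=$15.00
After 3 (year_end (apply 10% annual interest)): balance=$1666.50 total_interest=$166.50
After 4 (deposit($100)): balance=$1766.50 total_interest=$166.50
After 5 (deposit($50)): balance=$1816.50 total_interest=$166.50
After 6 (deposit($500)): balance=$2316.50 total_interest=$166.50
After 7 (deposit($500)): balance=$2816.50 total_interest=$166.50
After 8 (year_end (apply 10% annual interest)): balance=$3098.15 total_interest=$448.15
After 9 (month_end (apply 1% monthly interest)): balance=$3129.13 total_interest=$479.13
After 10 (deposit($100)): balance=$3229.13 total_interest=$479.13
After 11 (month_end (apply 1% monthly interest)): balance=$3261.42 total_interest=$511.42
After 12 (month_end (apply 1% monthly interest)): balance=$3294.03 total_interest=$544.03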